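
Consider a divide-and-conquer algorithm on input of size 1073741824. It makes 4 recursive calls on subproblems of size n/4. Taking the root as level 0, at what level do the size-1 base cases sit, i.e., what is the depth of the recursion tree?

For divide and conquer with division factor 4:

Problem sizes at each level:
Level 0: 1073741824
Level 1: 268435456
Level 2: 67108864
Level 3: 16777216
Level 4: 4194304
Level 5: 1048576
Level 6: 262144
Level 7: 65536
Level 8: 16384
Level 9: 4096
Level 10: 1024
Level 11: 256
Level 12: 64
Level 13: 16
Level 14: 4
Level 15: 1

The root is level 0 and the size-1 base case is level 15 (the tree spans levels 0 through 15, i.e. 16 levels counting the root), so the depth is the number of divisions: log_4(1073741824) = 15

The recursion tree depth is log_4(1073741824) = 15. At each level, the problem size is divided by 4, so it takes 15 divisions to reduce to a base case of size 1. The algorithm makes 4 recursive calls at each level.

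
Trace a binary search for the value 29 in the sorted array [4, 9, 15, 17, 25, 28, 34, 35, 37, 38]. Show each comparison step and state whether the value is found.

Binary search for 29 in [4, 9, 15, 17, 25, 28, 34, 35, 37, 38]:

lo=0, hi=9, mid=4, arr[mid]=25 -> 25 < 29, search right half
lo=5, hi=9, mid=7, arr[mid]=35 -> 35 > 29, search left half
lo=5, hi=6, mid=5, arr[mid]=28 -> 28 < 29, search right half
lo=6, hi=6, mid=6, arr[mid]=34 -> 34 > 29, search left half
lo=6 > hi=5, target 29 not found

Binary search determines that 29 is not in the array after 4 comparisons. The search space was exhausted without finding the target.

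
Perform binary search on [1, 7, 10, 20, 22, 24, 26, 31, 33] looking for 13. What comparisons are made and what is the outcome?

Binary search for 13 in [1, 7, 10, 20, 22, 24, 26, 31, 33]:

lo=0, hi=8, mid=4, arr[mid]=22 -> 22 > 13, search left half
lo=0, hi=3, mid=1, arr[mid]=7 -> 7 < 13, search right half
lo=2, hi=3, mid=2, arr[mid]=10 -> 10 < 13, search right half
lo=3, hi=3, mid=3, arr[mid]=20 -> 20 > 13, search left half
lo=3 > hi=2, target 13 not found

Binary search determines that 13 is not in the array after 4 comparisons. The search space was exhausted without finding the target.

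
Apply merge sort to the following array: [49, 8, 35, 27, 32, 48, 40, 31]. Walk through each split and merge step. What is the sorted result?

Merge sort trace:

Split: [49, 8, 35, 27, 32, 48, 40, 31] -> [49, 8, 35, 27] and [32, 48, 40, 31]
  Split: [49, 8, 35, 27] -> [49, 8] and [35, 27]
    Split: [49, 8] -> [49] and [8]
    Merge: [49] + [8] -> [8, 49]
    Split: [35, 27] -> [35] and [27]
    Merge: [35] + [27] -> [27, 35]
  Merge: [8, 49] + [27, 35] -> [8, 27, 35, 49]
  Split: [32, 48, 40, 31] -> [32, 48] and [40, 31]
    Split: [32, 48] -> [32] and [48]
    Merge: [32] + [48] -> [32, 48]
    Split: [40, 31] -> [40] and [31]
    Merge: [40] + [31] -> [31, 40]
  Merge: [32, 48] + [31, 40] -> [31, 32, 40, 48]
Merge: [8, 27, 35, 49] + [31, 32, 40, 48] -> [8, 27, 31, 32, 35, 40, 48, 49]

Final sorted array: [8, 27, 31, 32, 35, 40, 48, 49]

The merge sort proceeds by recursively splitting the array and merging sorted halves.
After all merges, the sorted array is [8, 27, 31, 32, 35, 40, 48, 49].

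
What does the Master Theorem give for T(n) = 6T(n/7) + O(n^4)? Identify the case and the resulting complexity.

Master Theorem for T(n) = 6T(n/7) + O(n^4):

a = 6, b = 7, c = 4
log_b(a) = log_7(6) = 0.9208

Case 3: c = 4 > log_7(6) = 0.9208
T(n) = O(n^4) = O(n^4)

For T(n) = 6T(n/7) + O(n^4): log_7(6) = 0.9208. This is Case 3 of the Master Theorem (c > log_b(a), work dominated by root), giving O(n^4).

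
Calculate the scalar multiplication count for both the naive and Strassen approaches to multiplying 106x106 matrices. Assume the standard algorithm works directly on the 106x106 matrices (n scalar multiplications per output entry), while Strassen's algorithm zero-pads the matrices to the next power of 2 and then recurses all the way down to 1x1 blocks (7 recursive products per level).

Matrix multiplication for 106x106 matrices:

Strassen's algorithm requires power-of-2 dimensions. Pad 106x106 to 128x128 (next power of 2).

Standard algorithm: 106^3 = 1191016 multiplications
Strassen's algorithm: 7^(log2(128)) = 7^7 = 823543 multiplications
Savings: 1191016 - 823543 = 367473 multiplications

Standard: 1191016 multiplications (106^3). Strassen: 823543 multiplications (7^7, after padding to 128x128). Strassen reduces 8 recursive multiplications to 7 at each level.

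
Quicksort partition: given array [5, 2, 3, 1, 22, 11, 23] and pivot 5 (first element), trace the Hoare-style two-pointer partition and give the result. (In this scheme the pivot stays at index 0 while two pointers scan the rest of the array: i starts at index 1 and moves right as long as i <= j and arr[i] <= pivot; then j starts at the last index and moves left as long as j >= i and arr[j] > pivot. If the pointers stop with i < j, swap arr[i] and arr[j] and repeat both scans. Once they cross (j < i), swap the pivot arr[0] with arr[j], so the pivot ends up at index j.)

Hoare-style two-pointer partition with pivot = 5:

Initial array: [5, 2, 3, 1, 22, 11, 23]

Pointers start at i = 1, j = 6.
i ends at 4, j ends at 3: the pointers have crossed (j < i), so scanning stops.

Swap pivot arr[0] with arr[3] to place pivot at position 3: [1, 2, 3, 5, 22, 11, 23]
Pivot position: 3

After partitioning with pivot 5, the array becomes [1, 2, 3, 5, 22, 11, 23]. The pivot is placed at index 3. All elements to the left of the pivot are <= 5, and all elements to the right are > 5.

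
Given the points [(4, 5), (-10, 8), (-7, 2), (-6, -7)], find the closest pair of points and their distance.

Computing all pairwise distances among 4 points:

d((4, 5), (-10, 8)) = 14.3178
d((4, 5), (-7, 2)) = 11.4018
d((4, 5), (-6, -7)) = 15.6205
d((-10, 8), (-7, 2)) = 6.7082 <-- minimum
d((-10, 8), (-6, -7)) = 15.5242
d((-7, 2), (-6, -7)) = 9.0554

Closest pair: (-10, 8) and (-7, 2) with distance 6.7082

The closest pair is (-10, 8) and (-7, 2) with Euclidean distance 6.7082. For 4 points, brute-force pairwise comparison is shown above. For large n, the divide-and-conquer algorithm (sort by x, recurse on halves, check the dividing strip) achieves O(n log n).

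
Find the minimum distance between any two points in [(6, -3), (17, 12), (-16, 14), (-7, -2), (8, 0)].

Computing all pairwise distances among 5 points:

d((6, -3), (17, 12)) = 18.6011
d((6, -3), (-16, 14)) = 27.8029
d((6, -3), (-7, -2)) = 13.0384
d((6, -3), (8, 0)) = 3.6056 <-- minimum
d((17, 12), (-16, 14)) = 33.0606
d((17, 12), (-7, -2)) = 27.7849
d((17, 12), (8, 0)) = 15.0
d((-16, 14), (-7, -2)) = 18.3576
d((-16, 14), (8, 0)) = 27.7849
d((-7, -2), (8, 0)) = 15.1327

Closest pair: (6, -3) and (8, 0) with distance 3.6056

The closest pair is (6, -3) and (8, 0) with Euclidean distance 3.6056. For 5 points, brute-force pairwise comparison is shown above. For large n, the divide-and-conquer algorithm (sort by x, recurse on halves, check the dividing strip) achieves O(n log n).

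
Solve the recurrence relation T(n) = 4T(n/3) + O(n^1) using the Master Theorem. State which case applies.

Master Theorem for T(n) = 4T(n/3) + O(n^1):

a = 4, b = 3, c = 1
log_b(a) = log_3(4) = 1.2619

Case 1: c = 1 < log_3(4) = 1.2619
T(n) = O(n^(log_3 4))

For T(n) = 4T(n/3) + O(n^1): log_3(4) = 1.2619. This is Case 1 of the Master Theorem (c < log_b(a), work dominated by leaves), giving O(n^(log_3 4)).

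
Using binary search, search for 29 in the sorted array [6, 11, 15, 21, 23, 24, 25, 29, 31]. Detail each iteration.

Binary search for 29 in [6, 11, 15, 21, 23, 24, 25, 29, 31]:

lo=0, hi=8, mid=4, arr[mid]=23 -> 23 < 29, search right half
lo=5, hi=8, mid=6, arr[mid]=25 -> 25 < 29, search right half
lo=7, hi=8, mid=7, arr[mid]=29 -> Found target at index 7!

Binary search finds 29 at index 7 after 3 comparisons. The search repeatedly halves the search space by comparing with the middle element.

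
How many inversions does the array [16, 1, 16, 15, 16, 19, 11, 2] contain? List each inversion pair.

Finding inversions in [16, 1, 16, 15, 16, 19, 11, 2]:

(0, 1): arr[0]=16 > arr[1]=1
(0, 3): arr[0]=16 > arr[3]=15
(0, 6): arr[0]=16 > arr[6]=11
(0, 7): arr[0]=16 > arr[7]=2
(2, 3): arr[2]=16 > arr[3]=15
(2, 6): arr[2]=16 > arr[6]=11
(2, 7): arr[2]=16 > arr[7]=2
(3, 6): arr[3]=15 > arr[6]=11
(3, 7): arr[3]=15 > arr[7]=2
(4, 6): arr[4]=16 > arr[6]=11
(4, 7): arr[4]=16 > arr[7]=2
(5, 6): arr[5]=19 > arr[6]=11
(5, 7): arr[5]=19 > arr[7]=2
(6, 7): arr[6]=11 > arr[7]=2

Total inversions: 14

The array has 14 inversion(s): (0,1), (0,3), (0,6), (0,7), (2,3), (2,6), (2,7), (3,6), (3,7), (4,6), (4,7), (5,6), (5,7), (6,7). Each pair (i,j) satisfies i < j and arr[i] > arr[j].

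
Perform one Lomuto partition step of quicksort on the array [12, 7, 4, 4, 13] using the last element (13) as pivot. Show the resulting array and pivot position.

Lomuto partition with pivot = 13:

Initial array: [12, 7, 4, 4, 13]

arr[0]=12 <= 13: swap with position 0, array becomes [12, 7, 4, 4, 13]
arr[1]=7 <= 13: swap with position 1, array becomes [12, 7, 4, 4, 13]
arr[2]=4 <= 13: swap with position 2, array becomes [12, 7, 4, 4, 13]
arr[3]=4 <= 13: swap with position 3, array becomes [12, 7, 4, 4, 13]

Place pivot at position 4: [12, 7, 4, 4, 13]
Pivot position: 4

After partitioning with pivot 13, the array becomes [12, 7, 4, 4, 13]. The pivot is placed at index 4. All elements to the left of the pivot are <= 13, and all elements to the right are > 13.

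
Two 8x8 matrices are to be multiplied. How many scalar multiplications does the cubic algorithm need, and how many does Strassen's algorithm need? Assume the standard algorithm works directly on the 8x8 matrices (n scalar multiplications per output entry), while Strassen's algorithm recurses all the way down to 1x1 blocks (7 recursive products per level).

Matrix multiplication for 8x8 matrices:

Standard algorithm: 8^3 = 512 multiplications
Strassen's algorithm: 7^(log2(8)) = 7^3 = 343 multiplications
Savings: 512 - 343 = 169 multiplications

Standard: 512 multiplications (8^3). Strassen: 343 multiplications (7^3). Strassen reduces 8 recursive multiplications to 7 at each level.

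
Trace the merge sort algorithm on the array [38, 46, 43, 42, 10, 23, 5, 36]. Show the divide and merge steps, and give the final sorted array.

Merge sort trace:

Split: [38, 46, 43, 42, 10, 23, 5, 36] -> [38, 46, 43, 42] and [10, 23, 5, 36]
  Split: [38, 46, 43, 42] -> [38, 46] and [43, 42]
    Split: [38, 46] -> [38] and [46]
    Merge: [38] + [46] -> [38, 46]
    Split: [43, 42] -> [43] and [42]
    Merge: [43] + [42] -> [42, 43]
  Merge: [38, 46] + [42, 43] -> [38, 42, 43, 46]
  Split: [10, 23, 5, 36] -> [10, 23] and [5, 36]
    Split: [10, 23] -> [10] and [23]
    Merge: [10] + [23] -> [10, 23]
    Split: [5, 36] -> [5] and [36]
    Merge: [5] + [36] -> [5, 36]
  Merge: [10, 23] + [5, 36] -> [5, 10, 23, 36]
Merge: [38, 42, 43, 46] + [5, 10, 23, 36] -> [5, 10, 23, 36, 38, 42, 43, 46]

Final sorted array: [5, 10, 23, 36, 38, 42, 43, 46]

The merge sort proceeds by recursively splitting the array and merging sorted halves.
After all merges, the sorted array is [5, 10, 23, 36, 38, 42, 43, 46].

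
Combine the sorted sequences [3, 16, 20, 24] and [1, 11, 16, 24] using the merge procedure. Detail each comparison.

Merging process:

Compare 3 vs 1: take 1 from right. Merged: [1]
Compare 3 vs 11: take 3 from left. Merged: [1, 3]
Compare 16 vs 11: take 11 from right. Merged: [1, 3, 11]
Compare 16 vs 16: take 16 from left. Merged: [1, 3, 11, 16]
Compare 20 vs 16: take 16 from right. Merged: [1, 3, 11, 16, 16]
Compare 20 vs 24: take 20 from left. Merged: [1, 3, 11, 16, 16, 20]
Compare 24 vs 24: take 24 from left. Merged: [1, 3, 11, 16, 16, 20, 24]
Append remaining from right: [24]. Merged: [1, 3, 11, 16, 16, 20, 24, 24]

Final merged array: [1, 3, 11, 16, 16, 20, 24, 24]
Total comparisons: 7

The merged array is [1, 3, 11, 16, 16, 20, 24, 24], requiring 7 comparisons. The merge step runs in O(n) time where n is the total number of elements.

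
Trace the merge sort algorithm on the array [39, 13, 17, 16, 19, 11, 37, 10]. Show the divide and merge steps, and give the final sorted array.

Merge sort trace:

Split: [39, 13, 17, 16, 19, 11, 37, 10] -> [39, 13, 17, 16] and [19, 11, 37, 10]
  Split: [39, 13, 17, 16] -> [39, 13] and [17, 16]
    Split: [39, 13] -> [39] and [13]
    Merge: [39] + [13] -> [13, 39]
    Split: [17, 16] -> [17] and [16]
    Merge: [17] + [16] -> [16, 17]
  Merge: [13, 39] + [16, 17] -> [13, 16, 17, 39]
  Split: [19, 11, 37, 10] -> [19, 11] and [37, 10]
    Split: [19, 11] -> [19] and [11]
    Merge: [19] + [11] -> [11, 19]
    Split: [37, 10] -> [37] and [10]
    Merge: [37] + [10] -> [10, 37]
  Merge: [11, 19] + [10, 37] -> [10, 11, 19, 37]
Merge: [13, 16, 17, 39] + [10, 11, 19, 37] -> [10, 11, 13, 16, 17, 19, 37, 39]

Final sorted array: [10, 11, 13, 16, 17, 19, 37, 39]

The merge sort proceeds by recursively splitting the array and merging sorted halves.
After all merges, the sorted array is [10, 11, 13, 16, 17, 19, 37, 39].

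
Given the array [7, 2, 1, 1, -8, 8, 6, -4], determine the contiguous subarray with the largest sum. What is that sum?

Using Kadane's algorithm on [7, 2, 1, 1, -8, 8, 6, -4]:

Scanning through the array:
Position 1 (value 2): max_ending_here = 9, max_so_far = 9
Position 2 (value 1): max_ending_here = 10, max_so_far = 10
Position 3 (value 1): max_ending_here = 11, max_so_far = 11
Position 4 (value -8): max_ending_here = 3, max_so_far = 11
Position 5 (value 8): max_ending_here = 11, max_so_far = 11
Position 6 (value 6): max_ending_here = 17, max_so_far = 17
Position 7 (value -4): max_ending_here = 13, max_so_far = 17

Maximum subarray: [7, 2, 1, 1, -8, 8, 6]
Maximum sum: 17

The maximum subarray is [7, 2, 1, 1, -8, 8, 6] with sum 17. This subarray runs from index 0 to index 6.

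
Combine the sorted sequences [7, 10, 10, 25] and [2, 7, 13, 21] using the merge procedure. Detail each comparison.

Merging process:

Compare 7 vs 2: take 2 from right. Merged: [2]
Compare 7 vs 7: take 7 from left. Merged: [2, 7]
Compare 10 vs 7: take 7 from right. Merged: [2, 7, 7]
Compare 10 vs 13: take 10 from left. Merged: [2, 7, 7, 10]
Compare 10 vs 13: take 10 from left. Merged: [2, 7, 7, 10, 10]
Compare 25 vs 13: take 13 from right. Merged: [2, 7, 7, 10, 10, 13]
Compare 25 vs 21: take 21 from right. Merged: [2, 7, 7, 10, 10, 13, 21]
Append remaining from left: [25]. Merged: [2, 7, 7, 10, 10, 13, 21, 25]

Final merged array: [2, 7, 7, 10, 10, 13, 21, 25]
Total comparisons: 7

The merged array is [2, 7, 7, 10, 10, 13, 21, 25], requiring 7 comparisons. The merge step runs in O(n) time where n is the total number of elements.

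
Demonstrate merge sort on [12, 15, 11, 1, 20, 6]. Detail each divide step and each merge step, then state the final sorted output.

Merge sort trace:

Split: [12, 15, 11, 1, 20, 6] -> [12, 15, 11] and [1, 20, 6]
  Split: [12, 15, 11] -> [12] and [15, 11]
    Split: [15, 11] -> [15] and [11]
    Merge: [15] + [11] -> [11, 15]
  Merge: [12] + [11, 15] -> [11, 12, 15]
  Split: [1, 20, 6] -> [1] and [20, 6]
    Split: [20, 6] -> [20] and [6]
    Merge: [20] + [6] -> [6, 20]
  Merge: [1] + [6, 20] -> [1, 6, 20]
Merge: [11, 12, 15] + [1, 6, 20] -> [1, 6, 11, 12, 15, 20]

Final sorted array: [1, 6, 11, 12, 15, 20]

The merge sort proceeds by recursively splitting the array and merging sorted halves.
After all merges, the sorted array is [1, 6, 11, 12, 15, 20].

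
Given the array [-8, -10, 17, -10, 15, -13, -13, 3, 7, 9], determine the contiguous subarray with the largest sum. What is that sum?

Using Kadane's algorithm on [-8, -10, 17, -10, 15, -13, -13, 3, 7, 9]:

Scanning through the array:
Position 1 (value -10): max_ending_here = -10, max_so_far = -8
Position 2 (value 17): max_ending_here = 17, max_so_far = 17
Position 3 (value -10): max_ending_here = 7, max_so_far = 17
Position 4 (value 15): max_ending_here = 22, max_so_far = 22
Position 5 (value -13): max_ending_here = 9, max_so_far = 22
Position 6 (value -13): max_ending_here = -4, max_so_far = 22
Position 7 (value 3): max_ending_here = 3, max_so_far = 22
Position 8 (value 7): max_ending_here = 10, max_so_far = 22
Position 9 (value 9): max_ending_here = 19, max_so_far = 22

Maximum subarray: [17, -10, 15]
Maximum sum: 22

The maximum subarray is [17, -10, 15] with sum 22. This subarray runs from index 2 to index 4.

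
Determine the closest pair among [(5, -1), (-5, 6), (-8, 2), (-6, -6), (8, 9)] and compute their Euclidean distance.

Computing all pairwise distances among 5 points:

d((5, -1), (-5, 6)) = 12.2066
d((5, -1), (-8, 2)) = 13.3417
d((5, -1), (-6, -6)) = 12.083
d((5, -1), (8, 9)) = 10.4403
d((-5, 6), (-8, 2)) = 5.0 <-- minimum
d((-5, 6), (-6, -6)) = 12.0416
d((-5, 6), (8, 9)) = 13.3417
d((-8, 2), (-6, -6)) = 8.2462
d((-8, 2), (8, 9)) = 17.4642
d((-6, -6), (8, 9)) = 20.5183

Closest pair: (-5, 6) and (-8, 2) with distance 5.0

The closest pair is (-5, 6) and (-8, 2) with Euclidean distance 5.0. For 5 points, brute-force pairwise comparison is shown above. For large n, the divide-and-conquer algorithm (sort by x, recurse on halves, check the dividing strip) achieves O(n log n).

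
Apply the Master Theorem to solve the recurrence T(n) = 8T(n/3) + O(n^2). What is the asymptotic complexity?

Master Theorem for T(n) = 8T(n/3) + O(n^2):

a = 8, b = 3, c = 2
log_b(a) = log_3(8) = 1.8928

Case 3: c = 2 > log_3(8) = 1.8928
T(n) = O(n^2) = O(n^2)

For T(n) = 8T(n/3) + O(n^2): log_3(8) = 1.8928. This is Case 3 of the Master Theorem (c > log_b(a), work dominated by root), giving O(n^2).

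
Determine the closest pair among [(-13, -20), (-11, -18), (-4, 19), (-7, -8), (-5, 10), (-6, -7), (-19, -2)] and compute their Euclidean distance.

Computing all pairwise distances among 7 points:

d((-13, -20), (-11, -18)) = 2.8284
d((-13, -20), (-4, 19)) = 40.025
d((-13, -20), (-7, -8)) = 13.4164
d((-13, -20), (-5, 10)) = 31.0483
d((-13, -20), (-6, -7)) = 14.7648
d((-13, -20), (-19, -2)) = 18.9737
d((-11, -18), (-4, 19)) = 37.6563
d((-11, -18), (-7, -8)) = 10.7703
d((-11, -18), (-5, 10)) = 28.6356
d((-11, -18), (-6, -7)) = 12.083
d((-11, -18), (-19, -2)) = 17.8885
d((-4, 19), (-7, -8)) = 27.1662
d((-4, 19), (-5, 10)) = 9.0554
d((-4, 19), (-6, -7)) = 26.0768
d((-4, 19), (-19, -2)) = 25.807
d((-7, -8), (-5, 10)) = 18.1108
d((-7, -8), (-6, -7)) = 1.4142 <-- minimum
d((-7, -8), (-19, -2)) = 13.4164
d((-5, 10), (-6, -7)) = 17.0294
d((-5, 10), (-19, -2)) = 18.4391
d((-6, -7), (-19, -2)) = 13.9284

Closest pair: (-7, -8) and (-6, -7) with distance 1.4142

The closest pair is (-7, -8) and (-6, -7) with Euclidean distance 1.4142. For 7 points, brute-force pairwise comparison is shown above. For large n, the divide-and-conquer algorithm (sort by x, recurse on halves, check the dividing strip) achieves O(n log n).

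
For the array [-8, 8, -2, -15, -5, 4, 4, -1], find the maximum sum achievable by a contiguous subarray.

Using Kadane's algorithm on [-8, 8, -2, -15, -5, 4, 4, -1]:

Scanning through the array:
Position 1 (value 8): max_ending_here = 8, max_so_far = 8
Position 2 (value -2): max_ending_here = 6, max_so_far = 8
Position 3 (value -15): max_ending_here = -9, max_so_far = 8
Position 4 (value -5): max_ending_here = -5, max_so_far = 8
Position 5 (value 4): max_ending_here = 4, max_so_far = 8
Position 6 (value 4): max_ending_here = 8, max_so_far = 8
Position 7 (value -1): max_ending_here = 7, max_so_far = 8

Maximum subarray: [8]
Maximum sum: 8

The maximum subarray is [8] with sum 8. This subarray runs from index 1 to index 1.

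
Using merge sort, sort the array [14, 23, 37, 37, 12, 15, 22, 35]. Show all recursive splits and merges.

Merge sort trace:

Split: [14, 23, 37, 37, 12, 15, 22, 35] -> [14, 23, 37, 37] and [12, 15, 22, 35]
  Split: [14, 23, 37, 37] -> [14, 23] and [37, 37]
    Split: [14, 23] -> [14] and [23]
    Merge: [14] + [23] -> [14, 23]
    Split: [37, 37] -> [37] and [37]
    Merge: [37] + [37] -> [37, 37]
  Merge: [14, 23] + [37, 37] -> [14, 23, 37, 37]
  Split: [12, 15, 22, 35] -> [12, 15] and [22, 35]
    Split: [12, 15] -> [12] and [15]
    Merge: [12] + [15] -> [12, 15]
    Split: [22, 35] -> [22] and [35]
    Merge: [22] + [35] -> [22, 35]
  Merge: [12, 15] + [22, 35] -> [12, 15, 22, 35]
Merge: [14, 23, 37, 37] + [12, 15, 22, 35] -> [12, 14, 15, 22, 23, 35, 37, 37]

Final sorted array: [12, 14, 15, 22, 23, 35, 37, 37]

The merge sort proceeds by recursively splitting the array and merging sorted halves.
After all merges, the sorted array is [12, 14, 15, 22, 23, 35, 37, 37].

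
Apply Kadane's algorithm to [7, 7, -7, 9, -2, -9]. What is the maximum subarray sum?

Using Kadane's algorithm on [7, 7, -7, 9, -2, -9]:

Scanning through the array:
Position 1 (value 7): max_ending_here = 14, max_so_far = 14
Position 2 (value -7): max_ending_here = 7, max_so_far = 14
Position 3 (value 9): max_ending_here = 16, max_so_far = 16
Position 4 (value -2): max_ending_here = 14, max_so_far = 16
Position 5 (value -9): max_ending_here = 5, max_so_far = 16

Maximum subarray: [7, 7, -7, 9]
Maximum sum: 16

The maximum subarray is [7, 7, -7, 9] with sum 16. This subarray runs from index 0 to index 3.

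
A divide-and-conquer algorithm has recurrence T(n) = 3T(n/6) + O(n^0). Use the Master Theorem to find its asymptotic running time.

Master Theorem for T(n) = 3T(n/6) + O(n^0):

a = 3, b = 6, c = 0
log_b(a) = log_6(3) = 0.6131

Case 1: c = 0 < log_6(3) = 0.6131
T(n) = O(n^(log_6 3))

For T(n) = 3T(n/6) + O(n^0): log_6(3) = 0.6131. This is Case 1 of the Master Theorem (c < log_b(a), work dominated by leaves), giving O(n^(log_6 3)).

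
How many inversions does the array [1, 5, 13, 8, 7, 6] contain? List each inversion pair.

Finding inversions in [1, 5, 13, 8, 7, 6]:

(2, 3): arr[2]=13 > arr[3]=8
(2, 4): arr[2]=13 > arr[4]=7
(2, 5): arr[2]=13 > arr[5]=6
(3, 4): arr[3]=8 > arr[4]=7
(3, 5): arr[3]=8 > arr[5]=6
(4, 5): arr[4]=7 > arr[5]=6

Total inversions: 6

The array has 6 inversion(s): (2,3), (2,4), (2,5), (3,4), (3,5), (4,5). Each pair (i,j) satisfies i < j and arr[i] > arr[j].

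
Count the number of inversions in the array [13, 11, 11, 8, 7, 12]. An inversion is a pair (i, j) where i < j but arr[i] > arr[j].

Finding inversions in [13, 11, 11, 8, 7, 12]:

(0, 1): arr[0]=13 > arr[1]=11
(0, 2): arr[0]=13 > arr[2]=11
(0, 3): arr[0]=13 > arr[3]=8
(0, 4): arr[0]=13 > arr[4]=7
(0, 5): arr[0]=13 > arr[5]=12
(1, 3): arr[1]=11 > arr[3]=8
(1, 4): arr[1]=11 > arr[4]=7
(2, 3): arr[2]=11 > arr[3]=8
(2, 4): arr[2]=11 > arr[4]=7
(3, 4): arr[3]=8 > arr[4]=7

Total inversions: 10

The array has 10 inversion(s): (0,1), (0,2), (0,3), (0,4), (0,5), (1,3), (1,4), (2,3), (2,4), (3,4). Each pair (i,j) satisfies i < j and arr[i] > arr[j].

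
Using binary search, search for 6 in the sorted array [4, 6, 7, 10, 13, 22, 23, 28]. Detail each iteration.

Binary search for 6 in [4, 6, 7, 10, 13, 22, 23, 28]:

lo=0, hi=7, mid=3, arr[mid]=10 -> 10 > 6, search left half
lo=0, hi=2, mid=1, arr[mid]=6 -> Found target at index 1!

Binary search finds 6 at index 1 after 2 comparisons. The search repeatedly halves the search space by comparing with the middle element.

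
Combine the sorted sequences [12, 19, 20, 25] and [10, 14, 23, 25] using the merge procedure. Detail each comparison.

Merging process:

Compare 12 vs 10: take 10 from right. Merged: [10]
Compare 12 vs 14: take 12 from left. Merged: [10, 12]
Compare 19 vs 14: take 14 from right. Merged: [10, 12, 14]
Compare 19 vs 23: take 19 from left. Merged: [10, 12, 14, 19]
Compare 20 vs 23: take 20 from left. Merged: [10, 12, 14, 19, 20]
Compare 25 vs 23: take 23 from right. Merged: [10, 12, 14, 19, 20, 23]
Compare 25 vs 25: take 25 from left. Merged: [10, 12, 14, 19, 20, 23, 25]
Append remaining from right: [25]. Merged: [10, 12, 14, 19, 20, 23, 25, 25]

Final merged array: [10, 12, 14, 19, 20, 23, 25, 25]
Total comparisons: 7

The merged array is [10, 12, 14, 19, 20, 23, 25, 25], requiring 7 comparisons. The merge step runs in O(n) time where n is the total number of elements.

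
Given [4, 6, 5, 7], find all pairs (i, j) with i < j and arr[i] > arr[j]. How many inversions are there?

Finding inversions in [4, 6, 5, 7]:

(1, 2): arr[1]=6 > arr[2]=5

Total inversions: 1

The array has 1 inversion(s): (1,2). Each pair (i,j) satisfies i < j and arr[i] > arr[j].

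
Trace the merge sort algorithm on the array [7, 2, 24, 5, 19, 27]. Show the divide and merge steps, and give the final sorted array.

Merge sort trace:

Split: [7, 2, 24, 5, 19, 27] -> [7, 2, 24] and [5, 19, 27]
  Split: [7, 2, 24] -> [7] and [2, 24]
    Split: [2, 24] -> [2] and [24]
    Merge: [2] + [24] -> [2, 24]
  Merge: [7] + [2, 24] -> [2, 7, 24]
  Split: [5, 19, 27] -> [5] and [19, 27]
    Split: [19, 27] -> [19] and [27]
    Merge: [19] + [27] -> [19, 27]
  Merge: [5] + [19, 27] -> [5, 19, 27]
Merge: [2, 7, 24] + [5, 19, 27] -> [2, 5, 7, 19, 24, 27]

Final sorted array: [2, 5, 7, 19, 24, 27]

The merge sort proceeds by recursively splitting the array and merging sorted halves.
After all merges, the sorted array is [2, 5, 7, 19, 24, 27].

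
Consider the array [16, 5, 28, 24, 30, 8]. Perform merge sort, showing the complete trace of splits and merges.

Merge sort trace:

Split: [16, 5, 28, 24, 30, 8] -> [16, 5, 28] and [24, 30, 8]
  Split: [16, 5, 28] -> [16] and [5, 28]
    Split: [5, 28] -> [5] and [28]
    Merge: [5] + [28] -> [5, 28]
  Merge: [16] + [5, 28] -> [5, 16, 28]
  Split: [24, 30, 8] -> [24] and [30, 8]
    Split: [30, 8] -> [30] and [8]
    Merge: [30] + [8] -> [8, 30]
  Merge: [24] + [8, 30] -> [8, 24, 30]
Merge: [5, 16, 28] + [8, 24, 30] -> [5, 8, 16, 24, 28, 30]

Final sorted array: [5, 8, 16, 24, 28, 30]

The merge sort proceeds by recursively splitting the array and merging sorted halves.
After all merges, the sorted array is [5, 8, 16, 24, 28, 30].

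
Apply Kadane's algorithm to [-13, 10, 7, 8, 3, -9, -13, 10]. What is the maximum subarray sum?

Using Kadane's algorithm on [-13, 10, 7, 8, 3, -9, -13, 10]:

Scanning through the array:
Position 1 (value 10): max_ending_here = 10, max_so_far = 10
Position 2 (value 7): max_ending_here = 17, max_so_far = 17
Position 3 (value 8): max_ending_here = 25, max_so_far = 25
Position 4 (value 3): max_ending_here = 28, max_so_far = 28
Position 5 (value -9): max_ending_here = 19, max_so_far = 28
Position 6 (value -13): max_ending_here = 6, max_so_far = 28
Position 7 (value 10): max_ending_here = 16, max_so_far = 28

Maximum subarray: [10, 7, 8, 3]
Maximum sum: 28

The maximum subarray is [10, 7, 8, 3] with sum 28. This subarray runs from index 1 to index 4.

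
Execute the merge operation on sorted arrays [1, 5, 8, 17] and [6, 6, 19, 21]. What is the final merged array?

Merging process:

Compare 1 vs 6: take 1 from left. Merged: [1]
Compare 5 vs 6: take 5 from left. Merged: [1, 5]
Compare 8 vs 6: take 6 from right. Merged: [1, 5, 6]
Compare 8 vs 6: take 6 from right. Merged: [1, 5, 6, 6]
Compare 8 vs 19: take 8 from left. Merged: [1, 5, 6, 6, 8]
Compare 17 vs 19: take 17 from left. Merged: [1, 5, 6, 6, 8, 17]
Append remaining from right: [19, 21]. Merged: [1, 5, 6, 6, 8, 17, 19, 21]

Final merged array: [1, 5, 6, 6, 8, 17, 19, 21]
Total comparisons: 6

The merged array is [1, 5, 6, 6, 8, 17, 19, 21], requiring 6 comparisons. The merge step runs in O(n) time where n is the total number of elements.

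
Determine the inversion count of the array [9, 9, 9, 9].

Finding inversions in [9, 9, 9, 9]:


Total inversions: 0

The array has 0 inversions. It is already sorted.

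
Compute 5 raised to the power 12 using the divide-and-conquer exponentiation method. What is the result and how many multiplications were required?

Computing 5^12 by squaring (build up from 5^1; each line after the first costs one multiplication):

5^1 = 5
5^2 = (5^1)^2 = 5^2 = 25
5^3 = 5 * 5^2 = 5 * 25 = 125
5^6 = (5^3)^2 = 125^2 = 15625
5^12 = (5^6)^2 = 15625^2 = 244140625

Result: 244140625
Multiplications needed: 4 (4 lines after 5^1)

5^12 = 244140625. Using exponentiation by squaring, this requires 4 multiplications. The key idea: if the exponent is even, square the half-power; if odd, multiply by the base once.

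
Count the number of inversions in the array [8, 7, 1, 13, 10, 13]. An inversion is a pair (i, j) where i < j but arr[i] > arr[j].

Finding inversions in [8, 7, 1, 13, 10, 13]:

(0, 1): arr[0]=8 > arr[1]=7
(0, 2): arr[0]=8 > arr[2]=1
(1, 2): arr[1]=7 > arr[2]=1
(3, 4): arr[3]=13 > arr[4]=10

Total inversions: 4

The array has 4 inversion(s): (0,1), (0,2), (1,2), (3,4). Each pair (i,j) satisfies i < j and arr[i] > arr[j].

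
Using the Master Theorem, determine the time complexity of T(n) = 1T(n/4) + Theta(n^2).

Master Theorem for T(n) = 1T(n/4) + O(n^2):

a = 1, b = 4, c = 2
log_b(a) = log_4(1) = 0.0000

Case 3: c = 2 > log_4(1) = 0.0000
T(n) = O(n^2) = O(n^2)

For T(n) = 1T(n/4) + O(n^2): log_4(1) = 0.0000. This is Case 3 of the Master Theorem (c > log_b(a), work dominated by root), giving O(n^2).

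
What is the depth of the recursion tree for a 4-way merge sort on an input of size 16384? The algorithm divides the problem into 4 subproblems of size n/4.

For divide and conquer with division factor 4:

Problem sizes at each level:
Level 0: 16384
Level 1: 4096
Level 2: 1024
Level 3: 256
Level 4: 64
Level 5: 16
Level 6: 4
Level 7: 1

The root is level 0 and the size-1 base case is level 7 (the tree spans levels 0 through 7, i.e. 8 levels counting the root), so the depth is the number of divisions: log_4(16384) = 7

The recursion tree depth is log_4(16384) = 7. At each level, the problem size is divided by 4, so it takes 7 divisions to reduce to a base case of size 1. The algorithm makes 4 recursive calls at each level.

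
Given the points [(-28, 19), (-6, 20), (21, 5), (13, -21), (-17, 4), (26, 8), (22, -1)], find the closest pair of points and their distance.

Computing all pairwise distances among 7 points:

d((-28, 19), (-6, 20)) = 22.0227
d((-28, 19), (21, 5)) = 50.9608
d((-28, 19), (13, -21)) = 57.28
d((-28, 19), (-17, 4)) = 18.6011
d((-28, 19), (26, 8)) = 55.109
d((-28, 19), (22, -1)) = 53.8516
d((-6, 20), (21, 5)) = 30.8869
d((-6, 20), (13, -21)) = 45.1885
d((-6, 20), (-17, 4)) = 19.4165
d((-6, 20), (26, 8)) = 34.176
d((-6, 20), (22, -1)) = 35.0
d((21, 5), (13, -21)) = 27.2029
d((21, 5), (-17, 4)) = 38.0132
d((21, 5), (26, 8)) = 5.831 <-- minimum
d((21, 5), (22, -1)) = 6.0828
d((13, -21), (-17, 4)) = 39.0512
d((13, -21), (26, 8)) = 31.7805
d((13, -21), (22, -1)) = 21.9317
d((-17, 4), (26, 8)) = 43.1856
d((-17, 4), (22, -1)) = 39.3192
d((26, 8), (22, -1)) = 9.8489

Closest pair: (21, 5) and (26, 8) with distance 5.831

The closest pair is (21, 5) and (26, 8) with Euclidean distance 5.831. For 7 points, brute-force pairwise comparison is shown above. For large n, the divide-and-conquer algorithm (sort by x, recurse on halves, check the dividing strip) achieves O(n log n).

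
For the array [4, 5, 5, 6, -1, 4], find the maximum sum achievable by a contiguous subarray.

Using Kadane's algorithm on [4, 5, 5, 6, -1, 4]:

Scanning through the array:
Position 1 (value 5): max_ending_here = 9, max_so_far = 9
Position 2 (value 5): max_ending_here = 14, max_so_far = 14
Position 3 (value 6): max_ending_here = 20, max_so_far = 20
Position 4 (value -1): max_ending_here = 19, max_so_far = 20
Position 5 (value 4): max_ending_here = 23, max_so_far = 23

Maximum subarray: [4, 5, 5, 6, -1, 4]
Maximum sum: 23

The maximum subarray is [4, 5, 5, 6, -1, 4] with sum 23. This subarray runs from index 0 to index 5.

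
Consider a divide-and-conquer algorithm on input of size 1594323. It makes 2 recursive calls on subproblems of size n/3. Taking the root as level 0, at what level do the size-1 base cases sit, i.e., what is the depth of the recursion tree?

For divide and conquer with division factor 3:

Problem sizes at each level:
Level 0: 1594323
Level 1: 531441
Level 2: 177147
Level 3: 59049
Level 4: 19683
Level 5: 6561
Level 6: 2187
Level 7: 729
Level 8: 243
Level 9: 81
Level 10: 27
Level 11: 9
Level 12: 3
Level 13: 1

The root is level 0 and the size-1 base case is level 13 (the tree spans levels 0 through 13, i.e. 14 levels counting the root), so the depth is the number of divisions: log_3(1594323) = 13

The recursion tree depth is log_3(1594323) = 13. At each level, the problem size is divided by 3, so it takes 13 divisions to reduce to a base case of size 1. The algorithm makes 2 recursive calls at each level.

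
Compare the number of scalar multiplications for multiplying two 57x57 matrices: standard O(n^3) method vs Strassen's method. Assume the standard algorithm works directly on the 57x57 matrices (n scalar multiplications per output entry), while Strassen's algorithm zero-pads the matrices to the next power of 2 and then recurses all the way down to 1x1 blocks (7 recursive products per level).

Matrix multiplication for 57x57 matrices:

Strassen's algorithm requires power-of-2 dimensions. Pad 57x57 to 64x64 (next power of 2).

Standard algorithm: 57^3 = 185193 multiplications
Strassen's algorithm: 7^(log2(64)) = 7^6 = 117649 multiplications
Savings: 185193 - 117649 = 67544 multiplications

Standard: 185193 multiplications (57^3). Strassen: 117649 multiplications (7^6, after padding to 64x64). Strassen reduces 8 recursive multiplications to 7 at each level.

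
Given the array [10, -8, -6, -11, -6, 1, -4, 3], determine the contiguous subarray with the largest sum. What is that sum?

Using Kadane's algorithm on [10, -8, -6, -11, -6, 1, -4, 3]:

Scanning through the array:
Position 1 (value -8): max_ending_here = 2, max_so_far = 10
Position 2 (value -6): max_ending_here = -4, max_so_far = 10
Position 3 (value -11): max_ending_here = -11, max_so_far = 10
Position 4 (value -6): max_ending_here = -6, max_so_far = 10
Position 5 (value 1): max_ending_here = 1, max_so_far = 10
Position 6 (value -4): max_ending_here = -3, max_so_far = 10
Position 7 (value 3): max_ending_here = 3, max_so_far = 10

Maximum subarray: [10]
Maximum sum: 10

The maximum subarray is [10] with sum 10. This subarray runs from index 0 to index 0.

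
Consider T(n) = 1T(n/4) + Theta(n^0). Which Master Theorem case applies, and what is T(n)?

Master Theorem for T(n) = 1T(n/4) + O(n^0):

a = 1, b = 4, c = 0
log_b(a) = log_4(1) = 0.0000

Case 2: c = 0 = log_4(1) = 0.0000
T(n) = O(n^0 log n) = O(log n)

For T(n) = 1T(n/4) + O(n^0): log_4(1) = 0.0000. This is Case 2 of the Master Theorem (c = log_b(a), equal work at all levels), giving O(log n).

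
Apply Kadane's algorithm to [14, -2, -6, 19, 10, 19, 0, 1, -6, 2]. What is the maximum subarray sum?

Using Kadane's algorithm on [14, -2, -6, 19, 10, 19, 0, 1, -6, 2]:

Scanning through the array:
Position 1 (value -2): max_ending_here = 12, max_so_far = 14
Position 2 (value -6): max_ending_here = 6, max_so_far = 14
Position 3 (value 19): max_ending_here = 25, max_so_far = 25
Position 4 (value 10): max_ending_here = 35, max_so_far = 35
Position 5 (value 19): max_ending_here = 54, max_so_far = 54
Position 6 (value 0): max_ending_here = 54, max_so_far = 54
Position 7 (value 1): max_ending_here = 55, max_so_far = 55
Position 8 (value -6): max_ending_here = 49, max_so_far = 55
Position 9 (value 2): max_ending_here = 51, max_so_far = 55

Maximum subarray: [14, -2, -6, 19, 10, 19, 0, 1]
Maximum sum: 55

The maximum subarray is [14, -2, -6, 19, 10, 19, 0, 1] with sum 55. This subarray runs from index 0 to index 7.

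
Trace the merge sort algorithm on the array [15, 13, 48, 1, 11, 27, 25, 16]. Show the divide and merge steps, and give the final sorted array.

Merge sort trace:

Split: [15, 13, 48, 1, 11, 27, 25, 16] -> [15, 13, 48, 1] and [11, 27, 25, 16]
  Split: [15, 13, 48, 1] -> [15, 13] and [48, 1]
    Split: [15, 13] -> [15] and [13]
    Merge: [15] + [13] -> [13, 15]
    Split: [48, 1] -> [48] and [1]
    Merge: [48] + [1] -> [1, 48]
  Merge: [13, 15] + [1, 48] -> [1, 13, 15, 48]
  Split: [11, 27, 25, 16] -> [11, 27] and [25, 16]
    Split: [11, 27] -> [11] and [27]
    Merge: [11] + [27] -> [11, 27]
    Split: [25, 16] -> [25] and [16]
    Merge: [25] + [16] -> [16, 25]
  Merge: [11, 27] + [16, 25] -> [11, 16, 25, 27]
Merge: [1, 13, 15, 48] + [11, 16, 25, 27] -> [1, 11, 13, 15, 16, 25, 27, 48]

Final sorted array: [1, 11, 13, 15, 16, 25, 27, 48]

The merge sort proceeds by recursively splitting the array and merging sorted halves.
After all merges, the sorted array is [1, 11, 13, 15, 16, 25, 27, 48].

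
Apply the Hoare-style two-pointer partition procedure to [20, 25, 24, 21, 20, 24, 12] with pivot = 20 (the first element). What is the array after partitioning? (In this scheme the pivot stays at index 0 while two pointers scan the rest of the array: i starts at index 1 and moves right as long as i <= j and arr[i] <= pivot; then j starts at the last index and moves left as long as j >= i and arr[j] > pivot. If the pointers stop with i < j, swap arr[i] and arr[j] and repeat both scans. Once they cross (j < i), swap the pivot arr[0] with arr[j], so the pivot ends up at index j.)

Hoare-style two-pointer partition with pivot = 20:

Initial array: [20, 25, 24, 21, 20, 24, 12]

Pointers start at i = 1, j = 6.
i stops at index 1 (arr[1]=25 > 20), j stops at index 6 (arr[6]=12 <= 20): swap arr[1] and arr[6], array becomes [20, 12, 24, 21, 20, 24, 25]
i stops at index 2 (arr[2]=24 > 20), j stops at index 4 (arr[4]=20 <= 20): swap arr[2] and arr[4], array becomes [20, 12, 20, 21, 24, 24, 25]
i ends at 3, j ends at 2: the pointers have crossed (j < i), so scanning stops.

Swap pivot arr[0] with arr[2] to place pivot at position 2: [20, 12, 20, 21, 24, 24, 25]
Pivot position: 2

After partitioning with pivot 20, the array becomes [20, 12, 20, 21, 24, 24, 25]. The pivot is placed at index 2. All elements to the left of the pivot are <= 20, and all elements to the right are > 20.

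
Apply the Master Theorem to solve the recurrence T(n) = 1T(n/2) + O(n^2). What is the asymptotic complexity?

Master Theorem for T(n) = 1T(n/2) + O(n^2):

a = 1, b = 2, c = 2
log_b(a) = log_2(1) = 0.0000

Case 3: c = 2 > log_2(1) = 0.0000
T(n) = O(n^2) = O(n^2)

For T(n) = 1T(n/2) + O(n^2): log_2(1) = 0.0000. This is Case 3 of the Master Theorem (c > log_b(a), work dominated by root), giving O(n^2).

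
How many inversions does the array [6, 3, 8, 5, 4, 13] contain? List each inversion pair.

Finding inversions in [6, 3, 8, 5, 4, 13]:

(0, 1): arr[0]=6 > arr[1]=3
(0, 3): arr[0]=6 > arr[3]=5
(0, 4): arr[0]=6 > arr[4]=4
(2, 3): arr[2]=8 > arr[3]=5
(2, 4): arr[2]=8 > arr[4]=4
(3, 4): arr[3]=5 > arr[4]=4

Total inversions: 6

The array has 6 inversion(s): (0,1), (0,3), (0,4), (2,3), (2,4), (3,4). Each pair (i,j) satisfies i < j and arr[i] > arr[j].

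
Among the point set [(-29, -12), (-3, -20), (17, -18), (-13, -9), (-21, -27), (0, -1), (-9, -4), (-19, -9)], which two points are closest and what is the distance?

Computing all pairwise distances among 8 points:

d((-29, -12), (-3, -20)) = 27.2029
d((-29, -12), (17, -18)) = 46.3897
d((-29, -12), (-13, -9)) = 16.2788
d((-29, -12), (-21, -27)) = 17.0
d((-29, -12), (0, -1)) = 31.0161
d((-29, -12), (-9, -4)) = 21.5407
d((-29, -12), (-19, -9)) = 10.4403
d((-3, -20), (17, -18)) = 20.0998
d((-3, -20), (-13, -9)) = 14.8661
d((-3, -20), (-21, -27)) = 19.3132
d((-3, -20), (0, -1)) = 19.2354
d((-3, -20), (-9, -4)) = 17.088
d((-3, -20), (-19, -9)) = 19.4165
d((17, -18), (-13, -9)) = 31.3209
d((17, -18), (-21, -27)) = 39.0512
d((17, -18), (0, -1)) = 24.0416
d((17, -18), (-9, -4)) = 29.5296
d((17, -18), (-19, -9)) = 37.108
d((-13, -9), (-21, -27)) = 19.6977
d((-13, -9), (0, -1)) = 15.2643
d((-13, -9), (-9, -4)) = 6.4031
d((-13, -9), (-19, -9)) = 6.0 <-- minimum
d((-21, -27), (0, -1)) = 33.4215
d((-21, -27), (-9, -4)) = 25.9422
d((-21, -27), (-19, -9)) = 18.1108
d((0, -1), (-9, -4)) = 9.4868
d((0, -1), (-19, -9)) = 20.6155
d((-9, -4), (-19, -9)) = 11.1803

Closest pair: (-13, -9) and (-19, -9) with distance 6.0

The closest pair is (-13, -9) and (-19, -9) with Euclidean distance 6.0. For 8 points, brute-force pairwise comparison is shown above. For large n, the divide-and-conquer algorithm (sort by x, recurse on halves, check the dividing strip) achieves O(n log n).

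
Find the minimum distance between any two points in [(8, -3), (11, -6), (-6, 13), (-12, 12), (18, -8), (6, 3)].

Computing all pairwise distances among 6 points:

d((8, -3), (11, -6)) = 4.2426 <-- minimum
d((8, -3), (-6, 13)) = 21.2603
d((8, -3), (-12, 12)) = 25.0
d((8, -3), (18, -8)) = 11.1803
d((8, -3), (6, 3)) = 6.3246
d((11, -6), (-6, 13)) = 25.4951
d((11, -6), (-12, 12)) = 29.2062
d((11, -6), (18, -8)) = 7.2801
d((11, -6), (6, 3)) = 10.2956
d((-6, 13), (-12, 12)) = 6.0828
d((-6, 13), (18, -8)) = 31.8904
d((-6, 13), (6, 3)) = 15.6205
d((-12, 12), (18, -8)) = 36.0555
d((-12, 12), (6, 3)) = 20.1246
d((18, -8), (6, 3)) = 16.2788

Closest pair: (8, -3) and (11, -6) with distance 4.2426

The closest pair is (8, -3) and (11, -6) with Euclidean distance 4.2426. For 6 points, brute-force pairwise comparison is shown above. For large n, the divide-and-conquer algorithm (sort by x, recurse on halves, check the dividing strip) achieves O(n log n).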